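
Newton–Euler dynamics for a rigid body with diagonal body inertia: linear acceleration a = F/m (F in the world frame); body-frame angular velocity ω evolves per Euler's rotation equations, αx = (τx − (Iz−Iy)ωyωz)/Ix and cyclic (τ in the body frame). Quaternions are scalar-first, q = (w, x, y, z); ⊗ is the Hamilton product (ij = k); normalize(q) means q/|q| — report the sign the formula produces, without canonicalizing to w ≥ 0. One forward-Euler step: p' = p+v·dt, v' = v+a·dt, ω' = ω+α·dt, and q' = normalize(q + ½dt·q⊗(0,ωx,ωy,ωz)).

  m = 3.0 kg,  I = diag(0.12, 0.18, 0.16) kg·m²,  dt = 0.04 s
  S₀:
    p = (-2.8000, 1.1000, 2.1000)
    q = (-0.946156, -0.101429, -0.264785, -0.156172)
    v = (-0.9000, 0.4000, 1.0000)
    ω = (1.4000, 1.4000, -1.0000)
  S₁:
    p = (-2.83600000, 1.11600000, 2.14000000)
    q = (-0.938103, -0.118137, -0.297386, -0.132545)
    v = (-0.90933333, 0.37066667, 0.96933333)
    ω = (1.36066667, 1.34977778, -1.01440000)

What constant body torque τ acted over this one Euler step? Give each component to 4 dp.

ω₁ − ω₀ = (-0.03933333, -0.05022222, -0.01440000)
precession coupling = (0.0280, 0.0560, 0.1176)
I·α + gyro = (-0.0900, -0.1700, 0.0600)

τ = (-0.0900, -0.1700, 0.0600)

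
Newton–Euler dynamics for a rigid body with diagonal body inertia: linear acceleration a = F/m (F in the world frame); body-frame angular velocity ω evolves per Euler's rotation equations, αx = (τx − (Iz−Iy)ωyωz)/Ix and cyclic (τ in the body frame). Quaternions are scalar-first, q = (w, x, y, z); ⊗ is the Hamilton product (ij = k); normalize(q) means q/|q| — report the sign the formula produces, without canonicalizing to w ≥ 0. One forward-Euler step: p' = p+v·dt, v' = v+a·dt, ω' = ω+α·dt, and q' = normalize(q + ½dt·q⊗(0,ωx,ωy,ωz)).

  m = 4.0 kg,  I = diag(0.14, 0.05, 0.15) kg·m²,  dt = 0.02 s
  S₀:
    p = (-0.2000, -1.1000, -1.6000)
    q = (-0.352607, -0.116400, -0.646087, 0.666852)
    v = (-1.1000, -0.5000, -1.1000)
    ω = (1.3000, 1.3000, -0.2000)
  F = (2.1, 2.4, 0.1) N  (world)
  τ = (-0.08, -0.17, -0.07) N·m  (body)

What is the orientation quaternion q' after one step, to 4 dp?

q' = (-0.3413, -0.1283, -0.6421, 0.6743)

Hamilton product q⊗(0,ω) = (1.1246035, -1.1960793, 0.3852385, 0.7591145)
q + ½dt·q⊗(0,ω), renormalized = (-0.3413, -0.1283, -0.6421, 0.6743)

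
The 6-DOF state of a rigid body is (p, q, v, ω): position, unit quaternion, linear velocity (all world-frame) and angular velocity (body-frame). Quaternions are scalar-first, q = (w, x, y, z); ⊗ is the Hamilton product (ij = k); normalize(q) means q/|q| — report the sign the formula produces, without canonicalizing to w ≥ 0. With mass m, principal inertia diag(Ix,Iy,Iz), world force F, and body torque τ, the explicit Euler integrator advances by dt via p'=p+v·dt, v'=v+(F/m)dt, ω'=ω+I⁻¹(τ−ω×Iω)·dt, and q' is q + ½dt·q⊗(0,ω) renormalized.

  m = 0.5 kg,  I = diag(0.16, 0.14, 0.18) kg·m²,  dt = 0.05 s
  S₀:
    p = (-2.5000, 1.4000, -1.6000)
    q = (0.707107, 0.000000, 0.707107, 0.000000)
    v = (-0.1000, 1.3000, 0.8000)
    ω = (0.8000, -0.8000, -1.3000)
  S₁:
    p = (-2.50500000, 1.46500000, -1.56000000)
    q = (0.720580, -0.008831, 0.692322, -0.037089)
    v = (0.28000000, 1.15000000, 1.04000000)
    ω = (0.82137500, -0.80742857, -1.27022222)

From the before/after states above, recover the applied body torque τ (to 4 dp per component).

τ = (0.1100, 0.0000, 0.1200)

rate change Δω = (0.02137500, -0.00742857, 0.02977778)
gyro term ω₀×Iω₀ = (0.0416, 0.0208, 0.0128)
I·α + gyro = (0.1100, 0.0000, 0.1200)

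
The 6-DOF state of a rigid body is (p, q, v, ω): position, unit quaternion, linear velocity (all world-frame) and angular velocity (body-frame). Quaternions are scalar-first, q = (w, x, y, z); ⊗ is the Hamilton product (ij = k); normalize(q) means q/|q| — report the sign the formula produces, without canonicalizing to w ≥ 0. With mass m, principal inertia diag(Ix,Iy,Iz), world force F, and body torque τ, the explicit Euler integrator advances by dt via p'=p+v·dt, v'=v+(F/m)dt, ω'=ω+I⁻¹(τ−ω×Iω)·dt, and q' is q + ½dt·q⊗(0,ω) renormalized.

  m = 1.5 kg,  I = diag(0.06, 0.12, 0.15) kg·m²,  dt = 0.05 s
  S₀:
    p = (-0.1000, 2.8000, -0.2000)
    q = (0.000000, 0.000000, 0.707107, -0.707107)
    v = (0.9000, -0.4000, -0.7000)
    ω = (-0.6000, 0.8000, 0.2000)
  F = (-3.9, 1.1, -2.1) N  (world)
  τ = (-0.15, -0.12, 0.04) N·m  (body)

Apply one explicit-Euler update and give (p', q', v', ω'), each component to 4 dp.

p' = (-0.0550, 2.7800, -0.2350)
q' = (-0.0106, 0.0177, 0.7175, -0.6963)
v' = (0.7700, -0.3633, -0.7700)
ω' = (-0.7290, 0.7455, 0.2229)

ω×(Iω) gyroscopic = (0.0048, 0.0108, -0.0288)
α = I⁻¹(τ − ω×Iω) = (-2.5800, -1.0900, 0.4587)
ω + α·dt = (-0.7290, 0.7455, 0.2229)
Hamilton product q⊗(0,ω) = (-0.4242642, 0.7071070, 0.4242642, 0.4242642)
q' = normalize(q + ½dt·q⊗(0,ω)) = (-0.0106, 0.0177, 0.7175, -0.6963)
a = F/m = (-2.6000, 0.7333, -1.4000)
p + v·dt = (-0.0550, 2.7800, -0.2350)
v' = v + a·dt = (0.7700, -0.3633, -0.7700)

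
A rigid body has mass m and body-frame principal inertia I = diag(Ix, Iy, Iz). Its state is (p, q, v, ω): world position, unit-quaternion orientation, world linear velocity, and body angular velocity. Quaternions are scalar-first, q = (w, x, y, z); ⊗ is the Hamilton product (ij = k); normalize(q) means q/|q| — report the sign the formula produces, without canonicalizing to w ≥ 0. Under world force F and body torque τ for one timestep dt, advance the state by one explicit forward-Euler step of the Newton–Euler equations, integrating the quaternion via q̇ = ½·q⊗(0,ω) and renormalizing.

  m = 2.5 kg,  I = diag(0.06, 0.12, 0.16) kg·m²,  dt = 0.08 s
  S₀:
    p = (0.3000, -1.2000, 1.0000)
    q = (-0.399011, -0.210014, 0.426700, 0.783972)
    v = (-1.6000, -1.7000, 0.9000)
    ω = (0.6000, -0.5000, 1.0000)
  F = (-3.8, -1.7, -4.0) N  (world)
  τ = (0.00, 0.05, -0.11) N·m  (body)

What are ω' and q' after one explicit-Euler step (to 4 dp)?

ω' = (0.6267, -0.4267, 0.9540)
q' = (-0.4163, -0.1866, 0.4613, 0.7610)

gyro term ω×Iω = (-0.0200, -0.0600, -0.0180)
(τ − ω×Iω)/I = (0.3333, 0.9167, -0.5750)
ω + α·dt = (0.6267, -0.4267, 0.9540)
q⊗(0,ω) = (-0.4446136, 0.5792794, 0.8799027, -0.5500240)
updated quaternion q' = (-0.4163, -0.1866, 0.4613, 0.7610)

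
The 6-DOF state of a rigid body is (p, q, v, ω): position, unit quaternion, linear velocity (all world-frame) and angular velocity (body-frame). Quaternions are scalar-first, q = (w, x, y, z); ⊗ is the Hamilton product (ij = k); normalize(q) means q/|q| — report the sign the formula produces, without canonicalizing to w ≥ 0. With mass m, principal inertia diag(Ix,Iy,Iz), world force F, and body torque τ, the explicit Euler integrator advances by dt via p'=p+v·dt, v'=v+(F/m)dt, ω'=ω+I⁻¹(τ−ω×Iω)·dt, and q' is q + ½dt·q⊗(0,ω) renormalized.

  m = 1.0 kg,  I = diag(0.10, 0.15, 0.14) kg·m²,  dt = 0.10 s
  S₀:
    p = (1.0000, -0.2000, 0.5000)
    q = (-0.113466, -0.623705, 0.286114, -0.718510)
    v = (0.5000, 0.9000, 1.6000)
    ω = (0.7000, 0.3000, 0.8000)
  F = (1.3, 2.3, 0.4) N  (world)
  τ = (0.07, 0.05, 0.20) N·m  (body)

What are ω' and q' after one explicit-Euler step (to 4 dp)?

α = I⁻¹(τ − ω×Iω) = (0.7240, 0.4827, 1.3536)
ω + α·dt = (0.7724, 0.3483, 0.9354)
Hamilton product q⊗(0,ω) = (0.9255673, 0.3650180, -0.0380328, -0.4781641)
q + ½dt·q⊗(0,ω), renormalized = (-0.0671, -0.6045, 0.2838, -0.7413)

ω' = (0.7724, 0.3483, 0.9354)
q' = (-0.0671, -0.6045, 0.2838, -0.7413)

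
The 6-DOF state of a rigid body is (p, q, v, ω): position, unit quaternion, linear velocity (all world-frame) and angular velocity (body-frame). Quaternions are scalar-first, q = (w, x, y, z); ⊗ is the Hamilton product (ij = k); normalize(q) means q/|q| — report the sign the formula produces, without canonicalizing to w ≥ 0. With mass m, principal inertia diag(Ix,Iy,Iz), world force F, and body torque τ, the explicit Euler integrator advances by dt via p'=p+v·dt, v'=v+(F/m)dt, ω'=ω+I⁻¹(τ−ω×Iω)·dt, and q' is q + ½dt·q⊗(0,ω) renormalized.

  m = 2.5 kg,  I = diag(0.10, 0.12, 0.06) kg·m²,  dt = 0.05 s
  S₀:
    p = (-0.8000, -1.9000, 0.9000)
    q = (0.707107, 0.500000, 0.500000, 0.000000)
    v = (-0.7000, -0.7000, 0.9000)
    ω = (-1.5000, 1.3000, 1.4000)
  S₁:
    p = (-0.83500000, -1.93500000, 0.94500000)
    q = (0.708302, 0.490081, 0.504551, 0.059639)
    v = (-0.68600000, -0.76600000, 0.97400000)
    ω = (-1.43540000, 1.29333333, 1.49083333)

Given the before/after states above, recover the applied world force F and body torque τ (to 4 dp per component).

F = (0.7000, -3.3000, 3.7000)
τ = (0.0200, -0.1000, 0.0700)

ω₁ − ω₀ = (0.06460000, -0.00666667, 0.09083333)
precession coupling = (-0.1092, -0.0840, -0.0390)
τ = I·(Δω/dt) + ω₀×(Iω₀) = (0.0200, -0.1000, 0.0700)
v₁ − v₀ = (0.01400000, -0.06600000, 0.07400000)
m·(v₁−v₀)/dt = (0.7000, -3.3000, 3.7000)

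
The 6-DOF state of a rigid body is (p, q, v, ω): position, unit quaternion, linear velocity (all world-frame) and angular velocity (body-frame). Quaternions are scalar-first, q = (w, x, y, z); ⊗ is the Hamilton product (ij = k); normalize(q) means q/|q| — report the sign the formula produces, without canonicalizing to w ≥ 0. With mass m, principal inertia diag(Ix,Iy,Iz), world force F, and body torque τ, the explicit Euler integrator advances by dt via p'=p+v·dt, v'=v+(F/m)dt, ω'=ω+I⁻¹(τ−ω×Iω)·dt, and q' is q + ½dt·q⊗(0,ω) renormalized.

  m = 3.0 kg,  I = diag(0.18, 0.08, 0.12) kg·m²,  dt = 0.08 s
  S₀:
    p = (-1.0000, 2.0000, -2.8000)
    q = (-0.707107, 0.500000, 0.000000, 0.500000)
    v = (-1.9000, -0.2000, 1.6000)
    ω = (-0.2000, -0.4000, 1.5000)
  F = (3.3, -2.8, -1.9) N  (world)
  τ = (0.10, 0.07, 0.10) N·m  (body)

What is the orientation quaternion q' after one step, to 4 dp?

q' = (-0.7317, 0.5127, -0.0226, 0.4487)

Hamilton product q⊗(0,ω) = (-0.6500000, 0.3414214, -0.5671572, -1.2606605)
q + ½dt·q⊗(0,ω), renormalized = (-0.7317, 0.5127, -0.0226, 0.4487)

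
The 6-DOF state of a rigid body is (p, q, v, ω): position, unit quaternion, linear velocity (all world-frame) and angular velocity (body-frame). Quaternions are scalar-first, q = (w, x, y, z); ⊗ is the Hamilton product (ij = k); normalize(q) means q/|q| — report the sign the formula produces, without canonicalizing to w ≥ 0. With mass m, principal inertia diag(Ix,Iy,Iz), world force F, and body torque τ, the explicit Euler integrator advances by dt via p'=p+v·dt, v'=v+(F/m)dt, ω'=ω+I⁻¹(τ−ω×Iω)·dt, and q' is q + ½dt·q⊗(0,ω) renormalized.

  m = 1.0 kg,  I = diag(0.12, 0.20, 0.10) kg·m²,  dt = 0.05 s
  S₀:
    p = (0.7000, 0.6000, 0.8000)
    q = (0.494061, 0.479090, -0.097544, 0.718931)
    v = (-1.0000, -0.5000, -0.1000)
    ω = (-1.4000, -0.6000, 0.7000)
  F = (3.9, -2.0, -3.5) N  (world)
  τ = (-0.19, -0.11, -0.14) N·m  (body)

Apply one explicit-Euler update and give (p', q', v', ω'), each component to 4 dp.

p' = (0.6500, 0.5750, 0.7950)
q' = (0.4963, 0.4705, -0.1384, 0.7163)
v' = (-0.8050, -0.6000, -0.2750)
ω' = (-1.4967, -0.6226, 0.5964)

α = I⁻¹(τ − ω×Iω) = (-1.9333, -0.4520, -2.0720)
new body rate ω' = (-1.4967, -0.6226, 0.5964)
q⊗(0,ω) = (0.1089479, -0.3286076, -1.6383030, -0.0781729)
updated quaternion q' = (0.4963, 0.4705, -0.1384, 0.7163)
p + v·dt = (0.6500, 0.5750, 0.7950)
new velocity v' = (-0.8050, -0.6000, -0.2750)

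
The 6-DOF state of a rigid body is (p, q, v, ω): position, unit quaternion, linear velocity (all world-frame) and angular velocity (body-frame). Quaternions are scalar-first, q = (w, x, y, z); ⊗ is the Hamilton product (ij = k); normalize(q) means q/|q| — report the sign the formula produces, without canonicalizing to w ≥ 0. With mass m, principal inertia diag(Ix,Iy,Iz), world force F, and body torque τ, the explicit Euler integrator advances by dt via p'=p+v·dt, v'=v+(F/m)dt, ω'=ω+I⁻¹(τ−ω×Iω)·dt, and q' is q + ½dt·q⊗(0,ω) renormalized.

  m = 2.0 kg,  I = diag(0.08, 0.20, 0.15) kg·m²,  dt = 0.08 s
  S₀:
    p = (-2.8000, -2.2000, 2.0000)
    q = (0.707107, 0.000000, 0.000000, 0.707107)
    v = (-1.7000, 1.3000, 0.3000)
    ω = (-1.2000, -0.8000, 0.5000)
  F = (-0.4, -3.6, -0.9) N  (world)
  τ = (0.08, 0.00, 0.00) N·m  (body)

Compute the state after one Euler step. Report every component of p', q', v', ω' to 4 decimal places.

p' = (-2.9360, -2.0960, 2.0240)
q' = (0.6917, -0.0113, -0.0565, 0.7199)
v' = (-1.7160, 1.1560, 0.2640)
ω' = (-1.1400, -0.8168, 0.4386)

gyro term ω×Iω = (0.0200, 0.0420, 0.1152)
α = I⁻¹(τ − ω×Iω) = (0.7500, -0.2100, -0.7680)
ω' = ω + α·dt = (-1.1400, -0.8168, 0.4386)
2q̇ = q⊗(0,ω) = (-0.3535535, -0.2828428, -1.4142140, 0.3535535)
q' = normalize(q + ½dt·q⊗(0,ω)) = (0.6917, -0.0113, -0.0565, 0.7199)
a = F/m = (-0.2000, -1.8000, -0.4500)
p + v·dt = (-2.9360, -2.0960, 2.0240)
new velocity v' = (-1.7160, 1.1560, 0.2640)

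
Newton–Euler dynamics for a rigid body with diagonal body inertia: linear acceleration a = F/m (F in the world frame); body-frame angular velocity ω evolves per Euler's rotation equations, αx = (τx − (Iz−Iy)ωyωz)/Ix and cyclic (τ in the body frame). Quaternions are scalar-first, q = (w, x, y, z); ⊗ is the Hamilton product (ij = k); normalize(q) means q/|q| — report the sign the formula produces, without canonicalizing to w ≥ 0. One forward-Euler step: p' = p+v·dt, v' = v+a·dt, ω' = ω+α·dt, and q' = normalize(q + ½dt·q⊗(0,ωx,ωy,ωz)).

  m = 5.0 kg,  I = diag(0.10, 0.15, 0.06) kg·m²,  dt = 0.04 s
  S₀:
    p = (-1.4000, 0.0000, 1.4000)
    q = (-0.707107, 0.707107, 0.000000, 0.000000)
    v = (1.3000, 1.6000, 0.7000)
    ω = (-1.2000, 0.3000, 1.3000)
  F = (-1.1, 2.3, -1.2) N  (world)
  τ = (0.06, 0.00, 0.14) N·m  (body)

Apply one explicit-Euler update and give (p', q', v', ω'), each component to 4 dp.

p' = (-1.3480, 0.0640, 1.4280)
q' = (-0.6897, 0.7236, -0.0226, -0.0141)
v' = (1.2912, 1.6184, 0.6904)
ω' = (-1.1620, 0.3166, 1.4053)

gyro term ω×Iω = (-0.0351, -0.0624, -0.0180)
α = I⁻¹(τ − ω×Iω) = (0.9510, 0.4160, 2.6333)
ω + α·dt = (-1.1620, 0.3166, 1.4053)
q⊗(0,ω) = (0.8485284, 0.8485284, -1.1313712, -0.7071070)
q' = normalize(q + ½dt·q⊗(0,ω)) = (-0.6897, 0.7236, -0.0226, -0.0141)
p' = p + v·dt = (-1.3480, 0.0640, 1.4280)
v' = v + a·dt = (1.2912, 1.6184, 0.6904)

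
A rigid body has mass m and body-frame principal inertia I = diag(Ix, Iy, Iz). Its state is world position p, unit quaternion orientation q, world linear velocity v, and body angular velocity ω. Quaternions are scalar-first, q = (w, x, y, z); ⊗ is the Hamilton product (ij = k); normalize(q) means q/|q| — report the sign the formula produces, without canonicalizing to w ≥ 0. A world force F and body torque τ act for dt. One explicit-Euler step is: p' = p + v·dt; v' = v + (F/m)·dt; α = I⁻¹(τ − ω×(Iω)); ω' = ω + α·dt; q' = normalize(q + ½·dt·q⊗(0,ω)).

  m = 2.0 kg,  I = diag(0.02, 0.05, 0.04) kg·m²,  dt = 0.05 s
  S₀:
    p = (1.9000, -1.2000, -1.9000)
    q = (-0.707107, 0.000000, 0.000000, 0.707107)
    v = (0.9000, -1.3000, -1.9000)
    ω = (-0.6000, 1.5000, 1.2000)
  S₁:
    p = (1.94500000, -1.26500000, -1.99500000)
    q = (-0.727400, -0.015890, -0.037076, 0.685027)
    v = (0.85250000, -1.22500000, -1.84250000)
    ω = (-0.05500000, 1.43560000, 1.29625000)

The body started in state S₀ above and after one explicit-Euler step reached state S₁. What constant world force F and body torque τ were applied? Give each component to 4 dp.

F = (-1.9000, 3.0000, 2.3000)
τ = (0.2000, -0.0500, 0.0500)

Δv = v₁−v₀ = (-0.04750000, 0.07500000, 0.05750000)
F = m·Δv/dt = (-1.9000, 3.0000, 2.3000)
Δω = ω₁−ω₀ = (0.54500000, -0.06440000, 0.09625000)
ω₀×(Iω₀) = (-0.0180, 0.0144, -0.0270)
τ = I·(Δω/dt) + ω₀×(Iω₀) = (0.2000, -0.0500, 0.0500)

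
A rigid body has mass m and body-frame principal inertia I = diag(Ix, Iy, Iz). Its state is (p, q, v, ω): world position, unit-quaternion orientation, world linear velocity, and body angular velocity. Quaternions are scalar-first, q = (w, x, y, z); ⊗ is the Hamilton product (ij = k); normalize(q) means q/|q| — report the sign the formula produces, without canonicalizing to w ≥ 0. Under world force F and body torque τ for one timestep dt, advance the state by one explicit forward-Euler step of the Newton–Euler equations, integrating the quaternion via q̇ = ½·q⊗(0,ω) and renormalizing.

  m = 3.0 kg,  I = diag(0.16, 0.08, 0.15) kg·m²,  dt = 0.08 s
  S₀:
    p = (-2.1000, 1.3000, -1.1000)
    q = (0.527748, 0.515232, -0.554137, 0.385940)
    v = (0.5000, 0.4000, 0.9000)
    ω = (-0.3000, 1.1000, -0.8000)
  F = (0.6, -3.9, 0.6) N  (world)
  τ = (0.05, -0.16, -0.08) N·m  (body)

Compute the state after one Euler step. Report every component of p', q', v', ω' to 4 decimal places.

p' = (-2.0600, 1.3320, -1.0280)
q' = (0.5698, 0.5089, -0.5183, 0.3845)
v' = (0.5160, 0.2960, 0.9160)
ω' = (-0.2442, 0.9376, -0.8567)

new position p' = (-2.0600, 1.3320, -1.0280)
v' = v + a·dt = (0.5160, 0.2960, 0.9160)
gyro term ω×Iω = (-0.0616, 0.0024, 0.0264)
α = I⁻¹(τ − ω×Iω) = (0.6975, -2.0300, -0.7093)
ω' = ω + α·dt = (-0.2442, 0.9376, -0.8567)
q⊗(0,ω) = (1.0728723, -0.1395488, 0.8769264, -0.0216843)
q + ½dt·q⊗(0,ω), renormalized = (0.5698, 0.5089, -0.5183, 0.3845)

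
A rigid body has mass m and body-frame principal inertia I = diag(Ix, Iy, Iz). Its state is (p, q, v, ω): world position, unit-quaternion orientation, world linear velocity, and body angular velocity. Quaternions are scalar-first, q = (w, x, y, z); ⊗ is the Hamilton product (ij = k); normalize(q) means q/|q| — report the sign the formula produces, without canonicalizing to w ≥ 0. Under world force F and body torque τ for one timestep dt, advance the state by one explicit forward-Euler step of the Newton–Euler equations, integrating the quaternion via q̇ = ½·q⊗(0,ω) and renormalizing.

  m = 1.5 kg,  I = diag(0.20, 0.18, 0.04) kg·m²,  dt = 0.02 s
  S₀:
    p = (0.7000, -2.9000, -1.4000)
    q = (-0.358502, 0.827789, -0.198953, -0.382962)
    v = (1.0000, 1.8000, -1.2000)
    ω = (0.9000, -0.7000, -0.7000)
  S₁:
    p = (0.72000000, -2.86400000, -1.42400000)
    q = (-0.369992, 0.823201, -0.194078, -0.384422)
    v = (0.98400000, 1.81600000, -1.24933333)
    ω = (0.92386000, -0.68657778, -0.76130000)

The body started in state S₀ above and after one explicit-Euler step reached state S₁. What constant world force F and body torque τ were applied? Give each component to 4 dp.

F = (-1.2000, 1.2000, -3.7000)
τ = (0.1700, 0.0200, -0.1100)

ω₁ − ω₀ = (0.02386000, 0.01342222, -0.06130000)
precession coupling = (-0.0686, -0.1008, 0.0126)
τ = I·(Δω/dt) + ω₀×(Iω₀) = (0.1700, 0.0200, -0.1100)
v₁ − v₀ = (-0.01600000, 0.01600000, -0.04933333)
m·(v₁−v₀)/dt = (-1.2000, 1.2000, -3.7000)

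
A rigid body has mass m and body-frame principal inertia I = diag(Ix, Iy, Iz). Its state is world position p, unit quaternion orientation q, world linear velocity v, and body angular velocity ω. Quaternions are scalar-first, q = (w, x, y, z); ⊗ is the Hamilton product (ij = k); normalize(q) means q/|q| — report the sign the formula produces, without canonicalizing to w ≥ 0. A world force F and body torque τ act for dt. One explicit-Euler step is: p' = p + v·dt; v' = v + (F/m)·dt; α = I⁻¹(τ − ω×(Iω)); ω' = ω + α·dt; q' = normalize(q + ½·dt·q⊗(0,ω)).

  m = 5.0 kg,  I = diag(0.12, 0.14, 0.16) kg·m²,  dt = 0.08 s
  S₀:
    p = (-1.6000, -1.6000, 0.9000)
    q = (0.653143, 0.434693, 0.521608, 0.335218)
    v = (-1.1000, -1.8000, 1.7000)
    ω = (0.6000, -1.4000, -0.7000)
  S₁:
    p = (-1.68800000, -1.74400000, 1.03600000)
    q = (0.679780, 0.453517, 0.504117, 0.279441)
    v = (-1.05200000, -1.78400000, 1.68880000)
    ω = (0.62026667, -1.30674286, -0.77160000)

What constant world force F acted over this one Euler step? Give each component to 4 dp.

F = (3.0000, 1.0000, -0.7000)

velocity change Δv = (0.04800000, 0.01600000, -0.01120000)
applied force F = (3.0000, 1.0000, -0.7000)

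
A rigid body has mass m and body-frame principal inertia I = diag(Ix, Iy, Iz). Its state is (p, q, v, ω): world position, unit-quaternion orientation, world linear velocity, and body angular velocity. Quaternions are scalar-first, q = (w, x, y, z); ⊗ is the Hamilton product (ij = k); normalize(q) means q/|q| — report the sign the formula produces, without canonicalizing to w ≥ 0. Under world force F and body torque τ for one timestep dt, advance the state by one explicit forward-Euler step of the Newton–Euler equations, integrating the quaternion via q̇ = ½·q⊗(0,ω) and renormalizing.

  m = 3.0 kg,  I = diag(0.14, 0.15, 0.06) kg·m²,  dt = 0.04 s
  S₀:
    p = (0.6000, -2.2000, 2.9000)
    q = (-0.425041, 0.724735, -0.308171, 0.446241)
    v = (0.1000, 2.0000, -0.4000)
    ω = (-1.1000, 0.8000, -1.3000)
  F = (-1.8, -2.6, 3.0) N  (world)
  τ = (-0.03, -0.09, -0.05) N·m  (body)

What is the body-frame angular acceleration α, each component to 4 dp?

ω×(Iω) gyroscopic = (0.0936, 0.1144, -0.0088)
(τ − ω×Iω)/I = (-0.8829, -1.3627, -0.6867)

α = (-0.8829, -1.3627, -0.6867)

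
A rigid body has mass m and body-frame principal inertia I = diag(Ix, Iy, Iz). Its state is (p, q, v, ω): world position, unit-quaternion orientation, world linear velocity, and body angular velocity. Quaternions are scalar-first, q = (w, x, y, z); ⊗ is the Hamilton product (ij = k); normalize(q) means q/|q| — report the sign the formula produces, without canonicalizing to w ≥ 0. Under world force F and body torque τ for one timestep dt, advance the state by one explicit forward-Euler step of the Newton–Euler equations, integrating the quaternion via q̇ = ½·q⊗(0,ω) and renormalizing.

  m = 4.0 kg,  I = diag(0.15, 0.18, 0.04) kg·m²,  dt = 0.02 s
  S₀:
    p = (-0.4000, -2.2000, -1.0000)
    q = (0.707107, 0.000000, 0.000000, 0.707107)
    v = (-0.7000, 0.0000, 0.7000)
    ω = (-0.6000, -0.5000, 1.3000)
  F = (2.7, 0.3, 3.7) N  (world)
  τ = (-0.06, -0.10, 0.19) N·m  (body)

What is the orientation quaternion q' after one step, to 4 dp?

q' = (0.6978, -0.0007, -0.0078, 0.7162)

Hamilton product q⊗(0,ω) = (-0.9192391, -0.0707107, -0.7778177, 0.9192391)
q' = normalize(q + ½dt·q⊗(0,ω)) = (0.6978, -0.0007, -0.0078, 0.7162)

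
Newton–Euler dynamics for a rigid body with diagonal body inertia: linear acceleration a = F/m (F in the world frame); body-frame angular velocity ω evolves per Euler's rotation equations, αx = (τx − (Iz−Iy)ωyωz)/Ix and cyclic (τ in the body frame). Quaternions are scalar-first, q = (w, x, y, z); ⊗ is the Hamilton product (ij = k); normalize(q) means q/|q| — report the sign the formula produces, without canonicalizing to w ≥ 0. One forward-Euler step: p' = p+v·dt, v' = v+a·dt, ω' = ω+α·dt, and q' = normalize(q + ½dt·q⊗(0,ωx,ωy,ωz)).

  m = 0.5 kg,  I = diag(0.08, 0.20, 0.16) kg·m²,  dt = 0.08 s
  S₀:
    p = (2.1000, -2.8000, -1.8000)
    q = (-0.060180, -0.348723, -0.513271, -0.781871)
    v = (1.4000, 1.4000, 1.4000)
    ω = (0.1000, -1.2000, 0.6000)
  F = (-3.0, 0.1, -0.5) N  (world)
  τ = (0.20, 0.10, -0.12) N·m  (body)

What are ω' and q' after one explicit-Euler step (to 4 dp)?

ω' = (0.2712, -1.1581, 0.5472)
q' = (-0.0646, -0.3982, -0.5044, -0.7634)

angular accel α = (2.1400, 0.5240, -0.6600)
new body rate ω' = (0.2712, -1.1581, 0.5472)
2q̇ = q⊗(0,ω) = (-0.1119303, -1.2522258, 0.2032627, 0.4336867)
updated quaternion q' = (-0.0646, -0.3982, -0.5044, -0.7634)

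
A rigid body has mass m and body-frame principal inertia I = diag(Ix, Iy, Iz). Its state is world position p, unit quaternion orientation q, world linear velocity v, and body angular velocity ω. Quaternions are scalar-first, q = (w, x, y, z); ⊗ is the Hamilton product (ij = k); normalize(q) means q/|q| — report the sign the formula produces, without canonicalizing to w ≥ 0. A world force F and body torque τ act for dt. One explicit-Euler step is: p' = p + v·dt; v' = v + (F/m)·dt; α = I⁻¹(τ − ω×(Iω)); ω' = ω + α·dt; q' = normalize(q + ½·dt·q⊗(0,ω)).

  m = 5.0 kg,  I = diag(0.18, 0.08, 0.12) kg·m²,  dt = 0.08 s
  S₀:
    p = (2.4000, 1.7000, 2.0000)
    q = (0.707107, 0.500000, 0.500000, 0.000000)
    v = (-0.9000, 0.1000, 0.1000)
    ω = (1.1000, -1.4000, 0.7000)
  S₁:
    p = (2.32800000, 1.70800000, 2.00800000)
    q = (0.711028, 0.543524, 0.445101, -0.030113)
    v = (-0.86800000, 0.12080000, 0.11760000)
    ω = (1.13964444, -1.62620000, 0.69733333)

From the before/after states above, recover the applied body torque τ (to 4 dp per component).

τ = (0.0500, -0.1800, 0.1500)

ω₁ − ω₀ = (0.03964444, -0.22620000, -0.00266667)
gyro term ω₀×Iω₀ = (-0.0392, 0.0462, 0.1540)
I·α + gyro = (0.0500, -0.1800, 0.1500)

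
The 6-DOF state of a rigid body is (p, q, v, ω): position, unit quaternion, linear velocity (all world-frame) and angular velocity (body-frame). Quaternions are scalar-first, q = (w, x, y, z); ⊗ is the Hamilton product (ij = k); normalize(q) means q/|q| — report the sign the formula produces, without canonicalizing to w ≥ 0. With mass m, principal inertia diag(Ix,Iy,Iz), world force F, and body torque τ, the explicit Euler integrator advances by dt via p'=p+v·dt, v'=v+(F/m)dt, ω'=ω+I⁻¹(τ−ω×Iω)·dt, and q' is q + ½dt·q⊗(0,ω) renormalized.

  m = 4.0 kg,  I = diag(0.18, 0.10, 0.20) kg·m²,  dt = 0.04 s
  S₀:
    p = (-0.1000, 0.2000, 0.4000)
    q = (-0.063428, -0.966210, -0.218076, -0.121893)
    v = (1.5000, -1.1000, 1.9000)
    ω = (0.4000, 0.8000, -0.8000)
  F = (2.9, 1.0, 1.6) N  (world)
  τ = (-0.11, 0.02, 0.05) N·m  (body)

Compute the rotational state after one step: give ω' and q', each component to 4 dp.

ω' = (0.3898, 0.8054, -0.7849)
q' = (-0.0541, -0.9610, -0.2355, -0.1346)

ω×(Iω) gyroscopic = (-0.0640, 0.0064, -0.0256)
angular accel α = (-0.2556, 0.1360, 0.3780)
ω' = ω + α·dt = (0.3898, 0.8054, -0.7849)
Hamilton product q⊗(0,ω) = (0.4634304, 0.2466040, -0.8724676, -0.6349952)
q' = normalize(q + ½dt·q⊗(0,ω)) = (-0.0541, -0.9610, -0.2355, -0.1346)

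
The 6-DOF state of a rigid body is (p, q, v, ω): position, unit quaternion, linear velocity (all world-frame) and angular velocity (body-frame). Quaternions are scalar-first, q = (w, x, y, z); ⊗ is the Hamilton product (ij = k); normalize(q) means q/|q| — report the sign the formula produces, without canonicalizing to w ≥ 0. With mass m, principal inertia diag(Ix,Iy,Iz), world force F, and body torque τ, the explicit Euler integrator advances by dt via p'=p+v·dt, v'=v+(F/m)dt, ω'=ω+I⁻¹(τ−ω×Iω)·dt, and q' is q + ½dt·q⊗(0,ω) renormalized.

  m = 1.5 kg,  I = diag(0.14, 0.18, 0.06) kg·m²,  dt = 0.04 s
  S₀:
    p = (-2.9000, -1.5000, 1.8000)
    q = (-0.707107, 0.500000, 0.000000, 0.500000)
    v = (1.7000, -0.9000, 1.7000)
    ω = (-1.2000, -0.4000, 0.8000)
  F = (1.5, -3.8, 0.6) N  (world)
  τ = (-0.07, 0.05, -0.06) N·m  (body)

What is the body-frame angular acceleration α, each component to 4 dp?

precession coupling ω×(Iω) = (0.0384, -0.0768, 0.0192)
α = I⁻¹(τ − ω×Iω) = (-0.7743, 0.7044, -1.3200)

α = (-0.7743, 0.7044, -1.3200)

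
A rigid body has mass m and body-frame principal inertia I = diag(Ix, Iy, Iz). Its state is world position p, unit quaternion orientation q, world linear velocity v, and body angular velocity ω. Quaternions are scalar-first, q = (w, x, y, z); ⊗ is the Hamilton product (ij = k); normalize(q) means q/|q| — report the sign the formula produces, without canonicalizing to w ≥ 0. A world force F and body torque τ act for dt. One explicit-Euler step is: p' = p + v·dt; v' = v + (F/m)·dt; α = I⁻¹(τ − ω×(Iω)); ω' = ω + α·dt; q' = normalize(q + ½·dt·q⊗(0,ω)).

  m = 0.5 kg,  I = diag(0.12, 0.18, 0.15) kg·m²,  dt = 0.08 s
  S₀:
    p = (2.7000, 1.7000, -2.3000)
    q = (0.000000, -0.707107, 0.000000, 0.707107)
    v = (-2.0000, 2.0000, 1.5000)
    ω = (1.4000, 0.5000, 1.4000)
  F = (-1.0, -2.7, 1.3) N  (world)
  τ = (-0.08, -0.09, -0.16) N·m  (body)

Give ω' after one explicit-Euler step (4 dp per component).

ω' = (1.3607, 0.4861, 1.2923)

(τ − ω×Iω)/I = (-0.4917, -0.1733, -1.3467)
new body rate ω' = (1.3607, 0.4861, 1.2923)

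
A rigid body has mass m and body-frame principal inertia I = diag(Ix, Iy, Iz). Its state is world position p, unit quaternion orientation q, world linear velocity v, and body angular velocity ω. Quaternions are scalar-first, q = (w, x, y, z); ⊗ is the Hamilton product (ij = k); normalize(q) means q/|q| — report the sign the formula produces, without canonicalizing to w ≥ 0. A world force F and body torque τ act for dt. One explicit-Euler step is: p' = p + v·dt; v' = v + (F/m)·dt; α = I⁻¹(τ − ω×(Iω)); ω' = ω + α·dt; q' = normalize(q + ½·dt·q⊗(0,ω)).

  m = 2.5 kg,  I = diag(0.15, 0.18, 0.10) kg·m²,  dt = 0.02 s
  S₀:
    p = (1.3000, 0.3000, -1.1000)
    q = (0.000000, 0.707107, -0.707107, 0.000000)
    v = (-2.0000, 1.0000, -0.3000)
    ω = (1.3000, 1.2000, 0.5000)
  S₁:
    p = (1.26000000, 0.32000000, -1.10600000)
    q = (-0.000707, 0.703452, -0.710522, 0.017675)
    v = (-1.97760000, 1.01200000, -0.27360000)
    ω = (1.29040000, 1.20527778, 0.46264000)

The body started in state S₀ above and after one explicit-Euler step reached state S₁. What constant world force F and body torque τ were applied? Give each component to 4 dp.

Δω = ω₁−ω₀ = (-0.00960000, 0.00527778, -0.03736000)
I·α + gyro = (-0.1200, 0.0800, -0.1400)
v₁ − v₀ = (0.02240000, 0.01200000, 0.02640000)
applied force F = (2.8000, 1.5000, 3.3000)

F = (2.8000, 1.5000, 3.3000)
τ = (-0.1200, 0.0800, -0.1400)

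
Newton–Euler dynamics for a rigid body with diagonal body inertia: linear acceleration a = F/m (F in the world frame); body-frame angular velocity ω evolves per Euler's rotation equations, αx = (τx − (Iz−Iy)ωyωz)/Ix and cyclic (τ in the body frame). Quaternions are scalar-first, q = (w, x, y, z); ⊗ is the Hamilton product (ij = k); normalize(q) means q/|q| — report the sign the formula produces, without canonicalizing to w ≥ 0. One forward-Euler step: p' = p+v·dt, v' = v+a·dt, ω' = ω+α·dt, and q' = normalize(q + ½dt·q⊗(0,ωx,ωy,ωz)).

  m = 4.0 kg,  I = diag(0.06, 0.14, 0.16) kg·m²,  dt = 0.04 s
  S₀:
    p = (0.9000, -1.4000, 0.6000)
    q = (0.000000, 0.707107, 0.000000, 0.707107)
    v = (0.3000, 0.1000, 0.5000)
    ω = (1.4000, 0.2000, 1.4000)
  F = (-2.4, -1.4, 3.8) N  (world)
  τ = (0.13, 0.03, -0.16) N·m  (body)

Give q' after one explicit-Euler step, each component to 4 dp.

q' = (-0.0396, 0.7037, 0.0000, 0.7094)

2q̇ = q⊗(0,ω) = (-1.9798996, -0.1414214, 0.0000000, 0.1414214)
q' = normalize(q + ½dt·q⊗(0,ω)) = (-0.0396, 0.7037, 0.0000, 0.7094)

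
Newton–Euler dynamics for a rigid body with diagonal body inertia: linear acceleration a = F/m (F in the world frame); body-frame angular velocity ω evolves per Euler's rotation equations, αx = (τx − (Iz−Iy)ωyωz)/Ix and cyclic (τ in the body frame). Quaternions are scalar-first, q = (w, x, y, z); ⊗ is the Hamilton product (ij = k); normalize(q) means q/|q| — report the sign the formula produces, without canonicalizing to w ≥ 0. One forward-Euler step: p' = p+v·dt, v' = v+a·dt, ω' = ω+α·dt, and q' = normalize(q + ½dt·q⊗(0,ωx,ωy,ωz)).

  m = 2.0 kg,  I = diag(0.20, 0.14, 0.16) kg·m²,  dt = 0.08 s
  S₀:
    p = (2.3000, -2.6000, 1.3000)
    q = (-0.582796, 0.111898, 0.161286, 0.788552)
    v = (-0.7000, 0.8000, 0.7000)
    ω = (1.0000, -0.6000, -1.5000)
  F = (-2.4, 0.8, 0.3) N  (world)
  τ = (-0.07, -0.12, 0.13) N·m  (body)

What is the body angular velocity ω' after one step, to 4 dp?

(τ − ω×Iω)/I = (-0.4400, -0.4286, 0.5875)
new body rate ω' = (0.9648, -0.6343, -1.4530)

ω' = (0.9648, -0.6343, -1.4530)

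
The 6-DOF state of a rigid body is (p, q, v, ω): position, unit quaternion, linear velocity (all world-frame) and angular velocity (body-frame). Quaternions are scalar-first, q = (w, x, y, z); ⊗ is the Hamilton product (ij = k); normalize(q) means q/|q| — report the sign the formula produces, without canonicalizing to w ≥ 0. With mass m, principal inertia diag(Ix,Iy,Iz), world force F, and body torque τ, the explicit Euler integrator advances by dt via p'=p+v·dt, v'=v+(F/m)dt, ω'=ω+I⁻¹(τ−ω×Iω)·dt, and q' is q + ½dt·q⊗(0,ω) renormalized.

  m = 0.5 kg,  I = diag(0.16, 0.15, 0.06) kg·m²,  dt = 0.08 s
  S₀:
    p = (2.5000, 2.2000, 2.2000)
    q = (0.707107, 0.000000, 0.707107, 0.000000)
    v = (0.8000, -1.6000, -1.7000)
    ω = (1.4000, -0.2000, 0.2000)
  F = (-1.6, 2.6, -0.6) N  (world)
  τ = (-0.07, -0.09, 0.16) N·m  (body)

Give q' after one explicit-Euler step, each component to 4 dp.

q' = (0.7116, 0.0452, 0.7003, -0.0339)

q⊗(0,ω) = (0.1414214, 1.1313712, -0.1414214, -0.8485284)
q + ½dt·q⊗(0,ω), renormalized = (0.7116, 0.0452, 0.7003, -0.0339)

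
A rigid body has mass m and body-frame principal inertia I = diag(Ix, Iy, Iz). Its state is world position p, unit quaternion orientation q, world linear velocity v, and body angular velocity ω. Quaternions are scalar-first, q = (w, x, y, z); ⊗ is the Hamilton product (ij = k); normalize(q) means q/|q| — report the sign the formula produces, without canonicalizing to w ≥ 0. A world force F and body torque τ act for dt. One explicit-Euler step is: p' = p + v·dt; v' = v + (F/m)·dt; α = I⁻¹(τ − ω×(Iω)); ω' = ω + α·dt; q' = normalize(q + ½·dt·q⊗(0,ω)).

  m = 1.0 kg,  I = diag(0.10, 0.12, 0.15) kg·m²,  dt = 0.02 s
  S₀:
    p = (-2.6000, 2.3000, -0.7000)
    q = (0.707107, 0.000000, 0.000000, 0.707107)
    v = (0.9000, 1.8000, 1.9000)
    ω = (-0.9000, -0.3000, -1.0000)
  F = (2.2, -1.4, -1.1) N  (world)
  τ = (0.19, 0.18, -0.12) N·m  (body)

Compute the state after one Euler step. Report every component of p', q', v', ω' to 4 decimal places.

p' = (-2.5820, 2.3360, -0.6620)
q' = (0.7141, -0.0042, -0.0085, 0.7000)
v' = (0.9440, 1.7720, 1.8780)
ω' = (-0.8638, -0.2625, -1.0167)

angular accel α = (1.8100, 1.8750, -0.8360)
ω + α·dt = (-0.8638, -0.2625, -1.0167)
q⊗(0,ω) = (0.7071070, -0.4242642, -0.8485284, -0.7071070)
updated quaternion q' = (0.7141, -0.0042, -0.0085, 0.7000)
a = (2.2000, -1.4000, -1.1000)
p + v·dt = (-2.5820, 2.3360, -0.6620)
new velocity v' = (0.9440, 1.7720, 1.8780)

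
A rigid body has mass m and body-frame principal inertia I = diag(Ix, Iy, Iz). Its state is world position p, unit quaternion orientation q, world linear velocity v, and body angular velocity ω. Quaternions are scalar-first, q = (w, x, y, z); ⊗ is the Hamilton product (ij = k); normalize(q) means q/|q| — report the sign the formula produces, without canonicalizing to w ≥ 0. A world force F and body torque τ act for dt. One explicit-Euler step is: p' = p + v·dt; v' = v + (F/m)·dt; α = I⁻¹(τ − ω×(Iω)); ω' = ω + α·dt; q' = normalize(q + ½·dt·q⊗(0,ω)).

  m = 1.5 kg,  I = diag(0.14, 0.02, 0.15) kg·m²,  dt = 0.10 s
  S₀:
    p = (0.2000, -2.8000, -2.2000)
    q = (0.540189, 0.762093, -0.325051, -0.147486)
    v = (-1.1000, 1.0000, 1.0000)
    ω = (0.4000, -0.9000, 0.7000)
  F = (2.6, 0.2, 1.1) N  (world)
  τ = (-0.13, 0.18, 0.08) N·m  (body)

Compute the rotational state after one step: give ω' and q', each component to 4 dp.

gyro term ω×Iω = (-0.0819, -0.0028, 0.0432)
(τ − ω×Iω)/I = (-0.3436, 9.1400, 0.2453)
ω' = ω + α·dt = (0.3656, 0.0140, 0.7245)
Hamilton product q⊗(0,ω) = (-0.4941429, -0.1441975, -1.0786296, -0.1777310)
updated quaternion q' = (0.5145, 0.7535, -0.3783, -0.1561)

ω' = (0.3656, 0.0140, 0.7245)
q' = (0.5145, 0.7535, -0.3783, -0.1561)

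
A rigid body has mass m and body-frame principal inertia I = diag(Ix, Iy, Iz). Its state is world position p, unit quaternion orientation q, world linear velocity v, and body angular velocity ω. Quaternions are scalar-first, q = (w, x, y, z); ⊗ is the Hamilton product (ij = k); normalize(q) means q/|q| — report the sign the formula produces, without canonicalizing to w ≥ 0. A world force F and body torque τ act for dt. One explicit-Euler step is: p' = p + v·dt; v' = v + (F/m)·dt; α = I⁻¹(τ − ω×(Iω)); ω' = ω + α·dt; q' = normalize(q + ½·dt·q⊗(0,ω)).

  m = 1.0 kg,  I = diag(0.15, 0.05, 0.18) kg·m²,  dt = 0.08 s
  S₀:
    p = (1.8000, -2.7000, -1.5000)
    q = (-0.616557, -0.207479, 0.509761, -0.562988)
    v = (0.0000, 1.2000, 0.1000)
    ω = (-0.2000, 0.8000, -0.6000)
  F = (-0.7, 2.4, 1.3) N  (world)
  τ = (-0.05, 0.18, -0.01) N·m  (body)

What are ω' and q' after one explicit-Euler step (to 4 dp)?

(τ − ω×Iω)/I = (0.0827, 3.6720, -0.1444)
ω + α·dt = (-0.1934, 1.0938, -0.6116)
q⊗(0,ω) = (-0.7870974, 0.2678452, -0.5051354, 0.3059032)
q' = normalize(q + ½dt·q⊗(0,ω)) = (-0.6475, -0.1966, 0.4891, -0.5503)

ω' = (-0.1934, 1.0938, -0.6116)
q' = (-0.6475, -0.1966, 0.4891, -0.5503)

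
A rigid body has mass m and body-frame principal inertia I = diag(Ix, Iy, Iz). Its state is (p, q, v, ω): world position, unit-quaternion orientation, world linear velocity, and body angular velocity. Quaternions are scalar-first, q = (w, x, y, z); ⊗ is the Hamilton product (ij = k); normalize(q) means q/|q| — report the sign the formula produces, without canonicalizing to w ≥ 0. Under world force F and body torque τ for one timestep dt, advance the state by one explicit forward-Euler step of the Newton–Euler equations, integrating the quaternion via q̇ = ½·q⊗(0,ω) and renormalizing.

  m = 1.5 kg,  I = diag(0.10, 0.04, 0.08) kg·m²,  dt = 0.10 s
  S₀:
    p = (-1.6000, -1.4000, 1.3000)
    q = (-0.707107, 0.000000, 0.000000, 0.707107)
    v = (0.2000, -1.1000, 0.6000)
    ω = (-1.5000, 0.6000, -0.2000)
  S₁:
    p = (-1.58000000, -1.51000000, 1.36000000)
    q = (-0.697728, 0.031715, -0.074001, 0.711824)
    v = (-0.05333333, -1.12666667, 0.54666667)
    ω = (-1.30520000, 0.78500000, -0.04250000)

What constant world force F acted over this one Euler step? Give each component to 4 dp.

v₁ − v₀ = (-0.25333333, -0.02666667, -0.05333333)
m·(v₁−v₀)/dt = (-3.8000, -0.4000, -0.8000)

F = (-3.8000, -0.4000, -0.8000)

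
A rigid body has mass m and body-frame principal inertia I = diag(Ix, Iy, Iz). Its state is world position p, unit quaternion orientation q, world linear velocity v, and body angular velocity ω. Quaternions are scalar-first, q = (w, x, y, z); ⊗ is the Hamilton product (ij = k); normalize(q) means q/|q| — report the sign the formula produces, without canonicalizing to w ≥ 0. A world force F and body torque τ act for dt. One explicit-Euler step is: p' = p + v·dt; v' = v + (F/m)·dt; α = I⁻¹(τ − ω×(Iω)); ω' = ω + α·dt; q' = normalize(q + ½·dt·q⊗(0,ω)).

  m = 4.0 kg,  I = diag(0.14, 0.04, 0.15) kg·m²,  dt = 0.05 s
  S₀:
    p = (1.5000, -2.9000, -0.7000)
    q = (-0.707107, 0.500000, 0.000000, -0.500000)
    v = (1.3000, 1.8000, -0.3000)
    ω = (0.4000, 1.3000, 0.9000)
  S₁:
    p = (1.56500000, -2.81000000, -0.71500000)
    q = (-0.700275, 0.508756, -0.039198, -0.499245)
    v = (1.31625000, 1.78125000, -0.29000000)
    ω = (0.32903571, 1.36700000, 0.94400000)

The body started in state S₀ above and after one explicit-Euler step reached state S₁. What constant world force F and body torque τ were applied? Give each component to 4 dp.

Δω = ω₁−ω₀ = (-0.07096429, 0.06700000, 0.04400000)
gyro term ω₀×Iω₀ = (0.1287, -0.0036, -0.0520)
I·α + gyro = (-0.0700, 0.0500, 0.0800)
Δv = v₁−v₀ = (0.01625000, -0.01875000, 0.01000000)
m·(v₁−v₀)/dt = (1.3000, -1.5000, 0.8000)

F = (1.3000, -1.5000, 0.8000)
τ = (-0.0700, 0.0500, 0.0800)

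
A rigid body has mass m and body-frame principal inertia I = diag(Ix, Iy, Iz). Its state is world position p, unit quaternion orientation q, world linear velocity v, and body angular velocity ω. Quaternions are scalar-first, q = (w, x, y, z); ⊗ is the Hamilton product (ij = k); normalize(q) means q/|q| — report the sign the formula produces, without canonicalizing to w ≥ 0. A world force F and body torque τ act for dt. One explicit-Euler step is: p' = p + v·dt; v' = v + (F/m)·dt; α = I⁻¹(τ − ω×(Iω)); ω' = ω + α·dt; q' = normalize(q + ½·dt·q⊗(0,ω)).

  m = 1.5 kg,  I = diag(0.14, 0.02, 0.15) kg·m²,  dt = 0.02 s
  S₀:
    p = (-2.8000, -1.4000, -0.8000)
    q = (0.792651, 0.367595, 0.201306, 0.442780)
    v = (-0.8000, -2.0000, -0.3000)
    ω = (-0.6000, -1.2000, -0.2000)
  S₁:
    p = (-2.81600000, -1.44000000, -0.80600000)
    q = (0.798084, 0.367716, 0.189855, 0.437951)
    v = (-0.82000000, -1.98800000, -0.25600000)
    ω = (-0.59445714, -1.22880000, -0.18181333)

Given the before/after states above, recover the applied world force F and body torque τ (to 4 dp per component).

velocity change Δv = (-0.02000000, 0.01200000, 0.04400000)
F = m·Δv/dt = (-1.5000, 0.9000, 3.3000)
ω₁ − ω₀ = (0.00554286, -0.02880000, 0.01818667)
precession coupling = (0.0312, -0.0012, -0.0864)
applied torque τ = (0.0700, -0.0300, 0.0500)

F = (-1.5000, 0.9000, 3.3000)
τ = (0.0700, -0.0300, 0.0500)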